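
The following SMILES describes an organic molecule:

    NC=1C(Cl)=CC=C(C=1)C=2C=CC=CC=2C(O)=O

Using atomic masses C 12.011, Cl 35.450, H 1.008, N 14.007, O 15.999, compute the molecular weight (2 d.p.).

First, the molecular formula is C13H10ClNO2 (counting implicit H from valence).
  C: 13 × 12.011 = 156.143
  Cl: 1 × 35.450 = 35.450
  H: 10 × 1.008 = 10.080
  N: 1 × 14.007 = 14.007
  O: 2 × 15.999 = 31.998
Sum: 13×12.011 + 1×35.450 + 10×1.008 + 1×14.007 + 2×15.999 = 247.678 → 247.68 g/mol.

247.68 g/mol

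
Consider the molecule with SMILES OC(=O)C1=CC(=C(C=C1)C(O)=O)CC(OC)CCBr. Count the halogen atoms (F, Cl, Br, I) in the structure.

Halogen atoms appear at heavy-atom position 19 (1×Br).
Other groups present: 2 carboxylic acid, 1 ether.
Halogen count: 1.

1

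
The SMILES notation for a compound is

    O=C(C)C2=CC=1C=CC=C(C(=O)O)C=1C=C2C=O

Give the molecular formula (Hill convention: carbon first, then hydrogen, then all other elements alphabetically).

C14H10O4

Walk through each heavy atom and fill implicit hydrogens from standard valence (C 4, N 3, O 2, S 2, halogen 1):
  atom 1: O, bond orders sum to 2 (valence 2) → 0 H
  atom 2: C, bond orders sum to 4 (valence 4) → 0 H
  atom 3: C, bond orders sum to 1 (valence 4) → 3 H
  atom 4: C, bond orders sum to 4 (valence 4) → 0 H
  atom 5: C, bond orders sum to 3 (valence 4) → 1 H
  atom 6: C, bond orders sum to 4 (valence 4) → 0 H
  atom 7: C, bond orders sum to 3 (valence 4) → 1 H
  atom 8: C, bond orders sum to 3 (valence 4) → 1 H
  atom 9: C, bond orders sum to 3 (valence 4) → 1 H
  atom 10: C, bond orders sum to 4 (valence 4) → 0 H
  atom 11: C, bond orders sum to 4 (valence 4) → 0 H
  atom 12: O, bond orders sum to 2 (valence 2) → 0 H
  atom 13: O, bond orders sum to 1 (valence 2) → 1 H
  atom 14: C, bond orders sum to 4 (valence 4) → 0 H
  atom 15: C, bond orders sum to 3 (valence 4) → 1 H
  atom 16: C, bond orders sum to 4 (valence 4) → 0 H
  atom 17: C, bond orders sum to 3 (valence 4) → 1 H
  atom 18: O, bond orders sum to 2 (valence 2) → 0 H
Totals → C:14, H:10, O:4.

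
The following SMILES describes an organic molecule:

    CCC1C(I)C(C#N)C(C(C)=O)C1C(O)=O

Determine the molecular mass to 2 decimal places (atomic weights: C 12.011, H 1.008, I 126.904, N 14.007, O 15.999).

335.14 g/mol

First, the molecular formula is C11H14INO3 (counting implicit H from valence).
  C: 11 × 12.011 = 132.121
  H: 14 × 1.008 = 14.112
  I: 1 × 126.904 = 126.904
  N: 1 × 14.007 = 14.007
  O: 3 × 15.999 = 47.997
Sum: 11×12.011 + 14×1.008 + 1×126.904 + 1×14.007 + 3×15.999 = 335.141 → 335.14 g/mol.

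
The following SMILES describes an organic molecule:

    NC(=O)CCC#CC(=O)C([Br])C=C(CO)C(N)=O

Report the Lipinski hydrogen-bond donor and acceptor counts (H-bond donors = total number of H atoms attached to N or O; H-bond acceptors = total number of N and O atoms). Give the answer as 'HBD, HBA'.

Donors: find every N or O and count the H atoms it carries.
  atom 1 (N): bond orders sum to 1 → 2 H
  atom 3 (O): bond orders sum to 2 → 0 H
  atom 9 (O): bond orders sum to 2 → 0 H
  atom 15 (O): bond orders sum to 1 → 1 H
  atom 17 (N): bond orders sum to 1 → 2 H
  atom 18 (O): bond orders sum to 2 → 0 H
Lipinski HBD = 5.
Acceptors: N atoms = 2, O atoms = 4 → HBA = 6.

5, 6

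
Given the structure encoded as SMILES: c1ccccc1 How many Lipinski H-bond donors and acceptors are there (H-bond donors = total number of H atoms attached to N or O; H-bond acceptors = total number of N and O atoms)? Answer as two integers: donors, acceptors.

Donors: find every N or O and count the H atoms it carries.
  (no N or O atoms present)
Lipinski HBD = 0.
Acceptors: N atoms = 0, O atoms = 0 → HBA = 0.

0, 0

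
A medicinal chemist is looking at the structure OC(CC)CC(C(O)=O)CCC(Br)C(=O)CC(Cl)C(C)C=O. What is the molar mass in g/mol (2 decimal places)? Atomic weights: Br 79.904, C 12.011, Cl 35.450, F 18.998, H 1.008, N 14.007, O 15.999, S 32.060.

First, the molecular formula is C15H24BrClO5 (counting implicit H from valence).
  Br: 1 × 79.904 = 79.904
  C: 15 × 12.011 = 180.165
  Cl: 1 × 35.450 = 35.450
  H: 24 × 1.008 = 24.192
  O: 5 × 15.999 = 79.995
Sum: 1×79.904 + 15×12.011 + 1×35.450 + 24×1.008 + 5×15.999 = 399.706 → 399.71 g/mol.

399.71 g/mol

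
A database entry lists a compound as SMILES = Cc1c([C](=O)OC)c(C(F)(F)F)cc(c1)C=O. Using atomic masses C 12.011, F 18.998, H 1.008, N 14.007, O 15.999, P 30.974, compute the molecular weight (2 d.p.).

First, the molecular formula is C11H9F3O3 (counting implicit H from valence).
  C: 11 × 12.011 = 132.121
  F: 3 × 18.998 = 56.994
  H: 9 × 1.008 = 9.072
  O: 3 × 15.999 = 47.997
Sum: 11×12.011 + 3×18.998 + 9×1.008 + 3×15.999 = 246.184 → 246.18 g/mol.

246.18 g/mol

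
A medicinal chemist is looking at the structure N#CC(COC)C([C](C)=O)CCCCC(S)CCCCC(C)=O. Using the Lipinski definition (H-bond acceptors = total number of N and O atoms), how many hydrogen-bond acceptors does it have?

N atoms: 1; O atoms: 3.
Lipinski HBA = 1 + 3 = 4.

4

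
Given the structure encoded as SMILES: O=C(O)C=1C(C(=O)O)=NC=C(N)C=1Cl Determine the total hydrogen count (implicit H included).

5

Walk through each heavy atom and fill implicit hydrogens from standard valence (C 4, N 3, O 2, S 2, halogen 1):
  atom 1: O, bond orders sum to 2 (valence 2) → 0 H
  atom 2: C, bond orders sum to 4 (valence 4) → 0 H
  atom 3: O, bond orders sum to 1 (valence 2) → 1 H
  atom 4: C, bond orders sum to 4 (valence 4) → 0 H
  atom 5: C, bond orders sum to 4 (valence 4) → 0 H
  atom 6: C, bond orders sum to 4 (valence 4) → 0 H
  atom 7: O, bond orders sum to 2 (valence 2) → 0 H
  atom 8: O, bond orders sum to 1 (valence 2) → 1 H
  atom 9: N, bond orders sum to 3 (valence 3) → 0 H
  atom 10: C, bond orders sum to 3 (valence 4) → 1 H
  atom 11: C, bond orders sum to 4 (valence 4) → 0 H
  atom 12: N, bond orders sum to 1 (valence 3) → 2 H
  atom 13: C, bond orders sum to 4 (valence 4) → 0 H
  atom 14: Cl (halogen, monovalent) → 0 H
Total hydrogens: 5.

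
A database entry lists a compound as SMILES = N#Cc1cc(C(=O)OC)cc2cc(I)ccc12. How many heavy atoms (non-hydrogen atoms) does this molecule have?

17

Every atom symbol written in the SMILES (organic subset) is one heavy atom; implicit H are not written.
Heavy atoms by element → C:13, I:1, N:1, O:2.
Total: 17.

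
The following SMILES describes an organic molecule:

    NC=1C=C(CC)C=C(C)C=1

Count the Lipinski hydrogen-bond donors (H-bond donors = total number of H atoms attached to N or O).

Donors: find every N or O and count the H atoms it carries.
  atom 1 (N): bond orders sum to 1 → 2 H
Lipinski HBD = 2.

2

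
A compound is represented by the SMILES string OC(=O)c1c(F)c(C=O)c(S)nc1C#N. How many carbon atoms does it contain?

Count every carbon token in the SMILES (each C, including those in ring-closure positions and inside branches).
Carbon count: 8.

8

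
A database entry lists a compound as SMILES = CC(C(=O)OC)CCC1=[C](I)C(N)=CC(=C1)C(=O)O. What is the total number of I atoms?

Scan the SMILES for I atoms (remember two-letter symbols like Cl and Br are single atoms).
Iodine count: 1.

1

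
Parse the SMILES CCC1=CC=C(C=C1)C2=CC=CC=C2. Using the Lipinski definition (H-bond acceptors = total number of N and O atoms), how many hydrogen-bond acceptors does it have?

N atoms: 0; O atoms: 0.
Lipinski HBA = 0 + 0 = 0.

0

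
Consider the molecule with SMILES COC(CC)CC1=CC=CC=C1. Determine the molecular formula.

C11H16O

Walk through each heavy atom and fill implicit hydrogens from standard valence (C 4, N 3, O 2, S 2, halogen 1):
  atom 1: C, bond orders sum to 1 (valence 4) → 3 H
  atom 2: O, bond orders sum to 2 (valence 2) → 0 H
  atom 3: C, bond orders sum to 3 (valence 4) → 1 H
  atom 4: C, bond orders sum to 2 (valence 4) → 2 H
  atom 5: C, bond orders sum to 1 (valence 4) → 3 H
  atom 6: C, bond orders sum to 2 (valence 4) → 2 H
  atom 7: C, bond orders sum to 4 (valence 4) → 0 H
  atom 8: C, bond orders sum to 3 (valence 4) → 1 H
  atom 9: C, bond orders sum to 3 (valence 4) → 1 H
  atom 10: C, bond orders sum to 3 (valence 4) → 1 H
  atom 11: C, bond orders sum to 3 (valence 4) → 1 H
  atom 12: C, bond orders sum to 3 (valence 4) → 1 H
Totals → C:11, H:16, O:1.
In Hill order: C11H16O.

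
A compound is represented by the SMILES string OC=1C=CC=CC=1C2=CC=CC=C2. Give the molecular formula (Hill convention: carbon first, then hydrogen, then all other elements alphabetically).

Walk through each heavy atom and fill implicit hydrogens from standard valence (C 4, N 3, O 2, S 2, halogen 1):
  atom 1: O, bond orders sum to 1 (valence 2) → 1 H
  atom 2: C, bond orders sum to 4 (valence 4) → 0 H
  atom 3: C, bond orders sum to 3 (valence 4) → 1 H
  atom 4: C, bond orders sum to 3 (valence 4) → 1 H
  atom 5: C, bond orders sum to 3 (valence 4) → 1 H
  atom 6: C, bond orders sum to 3 (valence 4) → 1 H
  atom 7: C, bond orders sum to 4 (valence 4) → 0 H
  atom 8: C, bond orders sum to 4 (valence 4) → 0 H
  atom 9: C, bond orders sum to 3 (valence 4) → 1 H
  atom 10: C, bond orders sum to 3 (valence 4) → 1 H
  atom 11: C, bond orders sum to 3 (valence 4) → 1 H
  atom 12: C, bond orders sum to 3 (valence 4) → 1 H
  atom 13: C, bond orders sum to 3 (valence 4) → 1 H
Totals → C:12, H:10, O:1.

C12H10O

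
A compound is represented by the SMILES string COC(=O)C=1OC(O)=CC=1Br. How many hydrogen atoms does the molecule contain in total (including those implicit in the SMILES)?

Walk through each heavy atom and fill implicit hydrogens from standard valence (C 4, N 3, O 2, S 2, halogen 1):
  atom 1: C, bond orders sum to 1 (valence 4) → 3 H
  atom 2: O, bond orders sum to 2 (valence 2) → 0 H
  atom 3: C, bond orders sum to 4 (valence 4) → 0 H
  atom 4: O, bond orders sum to 2 (valence 2) → 0 H
  atom 5: C, bond orders sum to 4 (valence 4) → 0 H
  atom 6: O, bond orders sum to 2 (valence 2) → 0 H
  atom 7: C, bond orders sum to 4 (valence 4) → 0 H
  atom 8: O, bond orders sum to 1 (valence 2) → 1 H
  atom 9: C, bond orders sum to 3 (valence 4) → 1 H
  atom 10: C, bond orders sum to 4 (valence 4) → 0 H
  atom 11: Br (halogen, monovalent) → 0 H
Total hydrogens: 5.

5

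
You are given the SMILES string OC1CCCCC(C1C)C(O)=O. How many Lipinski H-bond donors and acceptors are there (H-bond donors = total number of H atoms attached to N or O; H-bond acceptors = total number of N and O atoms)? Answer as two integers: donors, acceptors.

2, 3

Donors: find every N or O and count the H atoms it carries.
  atom 1 (O): bond orders sum to 1 → 1 H
  atom 11 (O): bond orders sum to 1 → 1 H
  atom 12 (O): bond orders sum to 2 → 0 H
Lipinski HBD = 2.
Acceptors: N atoms = 0, O atoms = 3 → HBA = 3.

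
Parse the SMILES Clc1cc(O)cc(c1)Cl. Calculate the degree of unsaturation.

4

Molecular formula: C6H4Cl2O.
DoU = (2C + 2 + N − H − X) / 2, where X is the halogen count and O/S are ignored.
    = (2·6 + 2 + 0 − 4 − 2) / 2 = 8 / 2 = 4.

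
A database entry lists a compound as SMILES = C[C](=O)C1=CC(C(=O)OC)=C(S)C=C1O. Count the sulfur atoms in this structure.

Scan the SMILES for S atoms (remember two-letter symbols like Cl and Br are single atoms).
Sulfur count: 1.

1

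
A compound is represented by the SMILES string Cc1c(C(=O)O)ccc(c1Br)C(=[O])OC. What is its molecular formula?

C10H9BrO4

Walk through each heavy atom and fill implicit hydrogens from standard valence (C 4, N 3, O 2, S 2, halogen 1); for lowercase aromatic atoms, an aromatic c carries 1 H when it has two neighbours and 0 H with three, and aromatic n carries 0 H:
  atom 1: C, bond orders sum to 1 (valence 4) → 3 H
  atom 2: aromatic c, 3 neighbours → 0 H
  atom 3: aromatic c, 3 neighbours → 0 H
  atom 4: C, bond orders sum to 4 (valence 4) → 0 H
  atom 5: O, bond orders sum to 2 (valence 2) → 0 H
  atom 6: O, bond orders sum to 1 (valence 2) → 1 H
  atom 7: aromatic c, 2 neighbours → 1 H
  atom 8: aromatic c, 2 neighbours → 1 H
  atom 9: aromatic c, 3 neighbours → 0 H
  atom 10: aromatic c, 3 neighbours → 0 H
  atom 11: Br (halogen, monovalent) → 0 H
  atom 12: C, bond orders sum to 4 (valence 4) → 0 H
  atom 13: O with explicit H count 0
  atom 14: O, bond orders sum to 2 (valence 2) → 0 H
  atom 15: C, bond orders sum to 1 (valence 4) → 3 H
Totals → C:10, H:9, Br:1, O:4.
In Hill order: C10H9BrO4.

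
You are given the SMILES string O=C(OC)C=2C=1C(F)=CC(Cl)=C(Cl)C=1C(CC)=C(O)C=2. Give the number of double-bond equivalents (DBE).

8

Molecular formula: C14H11Cl2FO3.
DoU = (2C + 2 + N − H − X) / 2, where X is the halogen count and O/S are ignored.
    = (2·14 + 2 + 0 − 11 − 3) / 2 = 16 / 2 = 8.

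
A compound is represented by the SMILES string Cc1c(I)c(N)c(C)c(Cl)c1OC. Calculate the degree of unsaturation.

4

Molecular formula: C9H11ClINO.
DoU = (2C + 2 + N − H − X) / 2, where X is the halogen count and O/S are ignored.
    = (2·9 + 2 + 1 − 11 − 2) / 2 = 8 / 2 = 4.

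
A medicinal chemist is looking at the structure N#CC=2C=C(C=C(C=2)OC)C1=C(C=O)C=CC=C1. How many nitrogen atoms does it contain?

1

Scan the SMILES for N atoms (remember two-letter symbols like Cl and Br are single atoms).
Nitrogen count: 1.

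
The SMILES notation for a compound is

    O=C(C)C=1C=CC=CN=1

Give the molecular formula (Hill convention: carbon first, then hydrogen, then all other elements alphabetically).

Walk through each heavy atom and fill implicit hydrogens from standard valence (C 4, N 3, O 2, S 2, halogen 1):
  atom 1: O, bond orders sum to 2 (valence 2) → 0 H
  atom 2: C, bond orders sum to 4 (valence 4) → 0 H
  atom 3: C, bond orders sum to 1 (valence 4) → 3 H
  atom 4: C, bond orders sum to 4 (valence 4) → 0 H
  atom 5: C, bond orders sum to 3 (valence 4) → 1 H
  atom 6: C, bond orders sum to 3 (valence 4) → 1 H
  atom 7: C, bond orders sum to 3 (valence 4) → 1 H
  atom 8: C, bond orders sum to 3 (valence 4) → 1 H
  atom 9: N, bond orders sum to 3 (valence 3) → 0 H
Totals → C:7, H:7, N:1, O:1.

C7H7NO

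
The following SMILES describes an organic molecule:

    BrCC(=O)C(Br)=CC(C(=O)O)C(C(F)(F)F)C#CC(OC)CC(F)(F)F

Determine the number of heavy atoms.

26

Every atom symbol written in the SMILES (organic subset) is one heavy atom; implicit H are not written.
Heavy atoms by element → Br:2, C:14, F:6, O:4.
Total: 26.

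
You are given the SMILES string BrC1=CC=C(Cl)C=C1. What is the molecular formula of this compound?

Walk through each heavy atom and fill implicit hydrogens from standard valence (C 4, N 3, O 2, S 2, halogen 1):
  atom 1: Br (halogen, monovalent) → 0 H
  atom 2: C, bond orders sum to 4 (valence 4) → 0 H
  atom 3: C, bond orders sum to 3 (valence 4) → 1 H
  atom 4: C, bond orders sum to 3 (valence 4) → 1 H
  atom 5: C, bond orders sum to 4 (valence 4) → 0 H
  atom 6: Cl (halogen, monovalent) → 0 H
  atom 7: C, bond orders sum to 3 (valence 4) → 1 H
  atom 8: C, bond orders sum to 3 (valence 4) → 1 H
Totals → C:6, H:4, Br:1, Cl:1.
In Hill order: C6H4BrCl.

C6H4BrCl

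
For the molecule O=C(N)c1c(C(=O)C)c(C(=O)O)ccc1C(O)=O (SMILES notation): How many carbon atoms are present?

Count every carbon token in the SMILES (each C, including those in ring-closure positions and inside branches).
Carbon count: 11.

11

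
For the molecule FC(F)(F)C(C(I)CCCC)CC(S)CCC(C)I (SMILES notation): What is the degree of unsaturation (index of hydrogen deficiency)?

0

Degree of unsaturation = (number of rings) + (number of π bonds).
Ring closures in the SMILES: 0.
π bonds: none → 0 DoU from unsaturation.
Total DoU = 0 + 0 = 0.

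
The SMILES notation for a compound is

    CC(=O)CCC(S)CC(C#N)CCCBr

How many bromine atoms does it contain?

Scan the SMILES for Br atoms (remember two-letter symbols like Cl and Br are single atoms).
Bromine count: 1.

1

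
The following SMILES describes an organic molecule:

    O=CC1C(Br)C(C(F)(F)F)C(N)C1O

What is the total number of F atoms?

Scan the SMILES for F atoms (remember two-letter symbols like Cl and Br are single atoms).
Fluorine count: 3.

3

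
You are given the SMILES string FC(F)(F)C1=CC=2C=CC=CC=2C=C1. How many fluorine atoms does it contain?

Scan the SMILES for F atoms (remember two-letter symbols like Cl and Br are single atoms).
Fluorine count: 3.

3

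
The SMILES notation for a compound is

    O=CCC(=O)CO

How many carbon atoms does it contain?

4

Count every carbon token in the SMILES (each C, including those in ring-closure positions and inside branches).
Carbon count: 4.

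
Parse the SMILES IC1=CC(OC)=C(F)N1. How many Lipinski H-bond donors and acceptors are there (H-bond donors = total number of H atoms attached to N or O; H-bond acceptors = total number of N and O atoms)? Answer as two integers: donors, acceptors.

1, 2

Donors: find every N or O and count the H atoms it carries.
  atom 5 (O): bond orders sum to 2 → 0 H
  atom 9 (N): bond orders sum to 2 → 1 H
Lipinski HBD = 1.
Acceptors: N atoms = 1, O atoms = 1 → HBA = 2.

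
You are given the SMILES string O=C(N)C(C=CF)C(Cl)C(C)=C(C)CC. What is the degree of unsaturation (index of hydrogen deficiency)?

3

Degree of unsaturation = (number of rings) + (number of π bonds).
Ring closures in the SMILES: 0.
π bonds: 3 double bonds (each 1 DoU) → 3 DoU from unsaturation.
Total DoU = 0 + 3 = 3.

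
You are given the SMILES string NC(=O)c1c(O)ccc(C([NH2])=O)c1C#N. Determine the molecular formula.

C9H7N3O3

Walk through each heavy atom and fill implicit hydrogens from standard valence (C 4, N 3, O 2, S 2, halogen 1); for lowercase aromatic atoms, an aromatic c carries 1 H when it has two neighbours and 0 H with three, and aromatic n carries 0 H:
  atom 1: N, bond orders sum to 1 (valence 3) → 2 H
  atom 2: C, bond orders sum to 4 (valence 4) → 0 H
  atom 3: O, bond orders sum to 2 (valence 2) → 0 H
  atom 4: aromatic c, 3 neighbours → 0 H
  atom 5: aromatic c, 3 neighbours → 0 H
  atom 6: O, bond orders sum to 1 (valence 2) → 1 H
  atom 7: aromatic c, 2 neighbours → 1 H
  atom 8: aromatic c, 2 neighbours → 1 H
  atom 9: aromatic c, 3 neighbours → 0 H
  atom 10: C, bond orders sum to 4 (valence 4) → 0 H
  atom 11: N with explicit H count 2
  atom 12: O, bond orders sum to 2 (valence 2) → 0 H
  atom 13: aromatic c, 3 neighbours → 0 H
  atom 14: C, bond orders sum to 4 (valence 4) → 0 H
  atom 15: N, bond orders sum to 3 (valence 3) → 0 H
Totals → C:9, H:7, N:3, O:3.
In Hill order: C9H7N3O3.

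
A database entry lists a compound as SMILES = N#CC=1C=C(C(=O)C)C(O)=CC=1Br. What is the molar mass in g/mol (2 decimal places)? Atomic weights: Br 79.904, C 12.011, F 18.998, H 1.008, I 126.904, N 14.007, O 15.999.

First, the molecular formula is C9H6BrNO2 (counting implicit H from valence).
  Br: 1 × 79.904 = 79.904
  C: 9 × 12.011 = 108.099
  H: 6 × 1.008 = 6.048
  N: 1 × 14.007 = 14.007
  O: 2 × 15.999 = 31.998
Sum: 1×79.904 + 9×12.011 + 6×1.008 + 1×14.007 + 2×15.999 = 240.056 → 240.06 g/mol.

240.06 g/mol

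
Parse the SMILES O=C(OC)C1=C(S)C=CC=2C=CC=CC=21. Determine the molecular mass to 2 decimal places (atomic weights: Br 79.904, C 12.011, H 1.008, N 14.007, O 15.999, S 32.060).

First, the molecular formula is C12H10O2S (counting implicit H from valence).
  C: 12 × 12.011 = 144.132
  H: 10 × 1.008 = 10.080
  O: 2 × 15.999 = 31.998
  S: 1 × 32.060 = 32.060
Sum: 12×12.011 + 10×1.008 + 2×15.999 + 1×32.060 = 218.270 → 218.27 g/mol.

218.27 g/mol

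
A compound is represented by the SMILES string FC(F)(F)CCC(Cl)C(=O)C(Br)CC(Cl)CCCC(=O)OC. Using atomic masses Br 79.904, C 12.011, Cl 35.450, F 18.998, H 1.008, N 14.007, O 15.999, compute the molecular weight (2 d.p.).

430.08 g/mol

First, the molecular formula is C13H18BrCl2F3O3 (counting implicit H from valence).
  Br: 1 × 79.904 = 79.904
  C: 13 × 12.011 = 156.143
  Cl: 2 × 35.450 = 70.900
  F: 3 × 18.998 = 56.994
  H: 18 × 1.008 = 18.144
  O: 3 × 15.999 = 47.997
Sum: 1×79.904 + 13×12.011 + 2×35.450 + 3×18.998 + 18×1.008 + 3×15.999 = 430.082 → 430.08 g/mol.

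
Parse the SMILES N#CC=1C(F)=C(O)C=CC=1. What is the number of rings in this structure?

In SMILES, each pair of matching ring-closure digits denotes one ring-closing bond; the number of such bonds equals the number of independent rings.
Ring-closure bonds here: 1.

1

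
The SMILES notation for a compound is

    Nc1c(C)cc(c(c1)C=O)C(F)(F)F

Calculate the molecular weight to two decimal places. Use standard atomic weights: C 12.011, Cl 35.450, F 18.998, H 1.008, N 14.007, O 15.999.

203.16 g/mol

First, the molecular formula is C9H8F3NO (counting implicit H from valence).
  C: 9 × 12.011 = 108.099
  F: 3 × 18.998 = 56.994
  H: 8 × 1.008 = 8.064
  N: 1 × 14.007 = 14.007
  O: 1 × 15.999 = 15.999
Sum: 9×12.011 + 3×18.998 + 8×1.008 + 1×14.007 + 1×15.999 = 203.163 → 203.16 g/mol.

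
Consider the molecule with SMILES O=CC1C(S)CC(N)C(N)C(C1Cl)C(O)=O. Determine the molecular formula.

C9H15ClN2O3S

Walk through each heavy atom and fill implicit hydrogens from standard valence (C 4, N 3, O 2, S 2, halogen 1):
  atom 1: O, bond orders sum to 2 (valence 2) → 0 H
  atom 2: C, bond orders sum to 3 (valence 4) → 1 H
  atom 3: C, bond orders sum to 3 (valence 4) → 1 H
  atom 4: C, bond orders sum to 3 (valence 4) → 1 H
  atom 5: S, bond orders sum to 1 (valence 2) → 1 H
  atom 6: C, bond orders sum to 2 (valence 4) → 2 H
  atom 7: C, bond orders sum to 3 (valence 4) → 1 H
  atom 8: N, bond orders sum to 1 (valence 3) → 2 H
  atom 9: C, bond orders sum to 3 (valence 4) → 1 H
  atom 10: N, bond orders sum to 1 (valence 3) → 2 H
  atom 11: C, bond orders sum to 3 (valence 4) → 1 H
  atom 12: C, bond orders sum to 3 (valence 4) → 1 H
  atom 13: Cl (halogen, monovalent) → 0 H
  atom 14: C, bond orders sum to 4 (valence 4) → 0 H
  atom 15: O, bond orders sum to 1 (valence 2) → 1 H
  atom 16: O, bond orders sum to 2 (valence 2) → 0 H
Totals → C:9, H:15, Cl:1, N:2, O:3, S:1.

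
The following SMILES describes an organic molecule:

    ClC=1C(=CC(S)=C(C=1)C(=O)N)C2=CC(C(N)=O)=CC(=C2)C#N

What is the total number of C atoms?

Count every carbon token in the SMILES (each C, including those in ring-closure positions and inside branches).
Carbon count: 15.

15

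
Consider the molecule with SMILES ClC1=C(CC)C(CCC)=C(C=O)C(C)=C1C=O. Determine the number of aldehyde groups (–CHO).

The aldehyde motif appears at heavy-atom positions 11, 16 in the SMILES.
Aldehyde count: 2.

2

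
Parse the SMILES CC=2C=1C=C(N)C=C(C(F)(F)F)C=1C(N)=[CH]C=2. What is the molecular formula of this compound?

Walk through each heavy atom and fill implicit hydrogens from standard valence (C 4, N 3, O 2, S 2, halogen 1):
  atom 1: C, bond orders sum to 1 (valence 4) → 3 H
  atom 2: C, bond orders sum to 4 (valence 4) → 0 H
  atom 3: C, bond orders sum to 4 (valence 4) → 0 H
  atom 4: C, bond orders sum to 3 (valence 4) → 1 H
  atom 5: C, bond orders sum to 4 (valence 4) → 0 H
  atom 6: N, bond orders sum to 1 (valence 3) → 2 H
  atom 7: C, bond orders sum to 3 (valence 4) → 1 H
  atom 8: C, bond orders sum to 4 (valence 4) → 0 H
  atom 9: C, bond orders sum to 4 (valence 4) → 0 H
  atom 10: F (halogen, monovalent) → 0 H
  atom 11: F (halogen, monovalent) → 0 H
  atom 12: F (halogen, monovalent) → 0 H
  atom 13: C, bond orders sum to 4 (valence 4) → 0 H
  atom 14: C, bond orders sum to 4 (valence 4) → 0 H
  atom 15: N, bond orders sum to 1 (valence 3) → 2 H
  atom 16: C with explicit H count 1
  atom 17: C, bond orders sum to 3 (valence 4) → 1 H
Totals → C:12, H:11, F:3, N:2.

C12H11F3N2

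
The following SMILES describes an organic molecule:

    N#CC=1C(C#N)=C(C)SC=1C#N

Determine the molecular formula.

Walk through each heavy atom and fill implicit hydrogens from standard valence (C 4, N 3, O 2, S 2, halogen 1):
  atom 1: N, bond orders sum to 3 (valence 3) → 0 H
  atom 2: C, bond orders sum to 4 (valence 4) → 0 H
  atom 3: C, bond orders sum to 4 (valence 4) → 0 H
  atom 4: C, bond orders sum to 4 (valence 4) → 0 H
  atom 5: C, bond orders sum to 4 (valence 4) → 0 H
  atom 6: N, bond orders sum to 3 (valence 3) → 0 H
  atom 7: C, bond orders sum to 4 (valence 4) → 0 H
  atom 8: C, bond orders sum to 1 (valence 4) → 3 H
  atom 9: S, bond orders sum to 2 (valence 2) → 0 H
  atom 10: C, bond orders sum to 4 (valence 4) → 0 H
  atom 11: C, bond orders sum to 4 (valence 4) → 0 H
  atom 12: N, bond orders sum to 3 (valence 3) → 0 H
Totals → C:8, H:3, N:3, S:1.

C8H3N3S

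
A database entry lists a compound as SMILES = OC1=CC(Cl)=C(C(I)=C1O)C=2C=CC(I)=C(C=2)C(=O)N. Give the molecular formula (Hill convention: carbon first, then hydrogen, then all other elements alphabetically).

Walk through each heavy atom and fill implicit hydrogens from standard valence (C 4, N 3, O 2, S 2, halogen 1):
  atom 1: O, bond orders sum to 1 (valence 2) → 1 H
  atom 2: C, bond orders sum to 4 (valence 4) → 0 H
  atom 3: C, bond orders sum to 3 (valence 4) → 1 H
  atom 4: C, bond orders sum to 4 (valence 4) → 0 H
  atom 5: Cl (halogen, monovalent) → 0 H
  atom 6: C, bond orders sum to 4 (valence 4) → 0 H
  atom 7: C, bond orders sum to 4 (valence 4) → 0 H
  atom 8: I (halogen, monovalent) → 0 H
  atom 9: C, bond orders sum to 4 (valence 4) → 0 H
  atom 10: O, bond orders sum to 1 (valence 2) → 1 H
  atom 11: C, bond orders sum to 4 (valence 4) → 0 H
  atom 12: C, bond orders sum to 3 (valence 4) → 1 H
  atom 13: C, bond orders sum to 3 (valence 4) → 1 H
  atom 14: C, bond orders sum to 4 (valence 4) → 0 H
  atom 15: I (halogen, monovalent) → 0 H
  atom 16: C, bond orders sum to 4 (valence 4) → 0 H
  atom 17: C, bond orders sum to 3 (valence 4) → 1 H
  atom 18: C, bond orders sum to 4 (valence 4) → 0 H
  atom 19: O, bond orders sum to 2 (valence 2) → 0 H
  atom 20: N, bond orders sum to 1 (valence 3) → 2 H
Totals → C:13, H:8, Cl:1, I:2, N:1, O:3.

C13H8ClI2NO3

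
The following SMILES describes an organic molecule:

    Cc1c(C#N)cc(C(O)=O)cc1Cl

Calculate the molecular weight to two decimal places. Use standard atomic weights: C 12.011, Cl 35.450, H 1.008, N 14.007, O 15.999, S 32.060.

195.60 g/mol

First, the molecular formula is C9H6ClNO2 (counting implicit H from valence).
  C: 9 × 12.011 = 108.099
  Cl: 1 × 35.450 = 35.450
  H: 6 × 1.008 = 6.048
  N: 1 × 14.007 = 14.007
  O: 2 × 15.999 = 31.998
Sum: 9×12.011 + 1×35.450 + 6×1.008 + 1×14.007 + 2×15.999 = 195.602 → 195.60 g/mol.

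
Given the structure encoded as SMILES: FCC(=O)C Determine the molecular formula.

C3H5FO

Walk through each heavy atom and fill implicit hydrogens from standard valence (C 4, N 3, O 2, S 2, halogen 1):
  atom 1: F (halogen, monovalent) → 0 H
  atom 2: C, bond orders sum to 2 (valence 4) → 2 H
  atom 3: C, bond orders sum to 4 (valence 4) → 0 H
  atom 4: O, bond orders sum to 2 (valence 2) → 0 H
  atom 5: C, bond orders sum to 1 (valence 4) → 3 H
Totals → C:3, H:5, F:1, O:1.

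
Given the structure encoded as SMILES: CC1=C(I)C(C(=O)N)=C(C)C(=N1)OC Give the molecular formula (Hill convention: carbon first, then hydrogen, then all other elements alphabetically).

Walk through each heavy atom and fill implicit hydrogens from standard valence (C 4, N 3, O 2, S 2, halogen 1):
  atom 1: C, bond orders sum to 1 (valence 4) → 3 H
  atom 2: C, bond orders sum to 4 (valence 4) → 0 H
  atom 3: C, bond orders sum to 4 (valence 4) → 0 H
  atom 4: I (halogen, monovalent) → 0 H
  atom 5: C, bond orders sum to 4 (valence 4) → 0 H
  atom 6: C, bond orders sum to 4 (valence 4) → 0 H
  atom 7: O, bond orders sum to 2 (valence 2) → 0 H
  atom 8: N, bond orders sum to 1 (valence 3) → 2 H
  atom 9: C, bond orders sum to 4 (valence 4) → 0 H
  atom 10: C, bond orders sum to 1 (valence 4) → 3 H
  atom 11: C, bond orders sum to 4 (valence 4) → 0 H
  atom 12: N, bond orders sum to 3 (valence 3) → 0 H
  atom 13: O, bond orders sum to 2 (valence 2) → 0 H
  atom 14: C, bond orders sum to 1 (valence 4) → 3 H
Totals → C:9, H:11, I:1, N:2, O:2.
In Hill order: C9H11IN2O2.

C9H11IN2O2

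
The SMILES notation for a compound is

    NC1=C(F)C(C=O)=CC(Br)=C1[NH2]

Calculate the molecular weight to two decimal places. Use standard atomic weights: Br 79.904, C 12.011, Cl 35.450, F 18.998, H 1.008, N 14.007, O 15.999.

First, the molecular formula is C7H6BrFN2O (counting implicit H from valence).
  Br: 1 × 79.904 = 79.904
  C: 7 × 12.011 = 84.077
  F: 1 × 18.998 = 18.998
  H: 6 × 1.008 = 6.048
  N: 2 × 14.007 = 28.014
  O: 1 × 15.999 = 15.999
Sum: 1×79.904 + 7×12.011 + 1×18.998 + 6×1.008 + 2×14.007 + 1×15.999 = 233.040 → 233.04 g/mol.

233.04 g/mol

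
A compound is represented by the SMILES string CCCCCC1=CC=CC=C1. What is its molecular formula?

C11H16

Walk through each heavy atom and fill implicit hydrogens from standard valence (C 4, N 3, O 2, S 2, halogen 1):
  atom 1: C, bond orders sum to 1 (valence 4) → 3 H
  atom 2: C, bond orders sum to 2 (valence 4) → 2 H
  atom 3: C, bond orders sum to 2 (valence 4) → 2 H
  atom 4: C, bond orders sum to 2 (valence 4) → 2 H
  atom 5: C, bond orders sum to 2 (valence 4) → 2 H
  atom 6: C, bond orders sum to 4 (valence 4) → 0 H
  atom 7: C, bond orders sum to 3 (valence 4) → 1 H
  atom 8: C, bond orders sum to 3 (valence 4) → 1 H
  atom 9: C, bond orders sum to 3 (valence 4) → 1 H
  atom 10: C, bond orders sum to 3 (valence 4) → 1 H
  atom 11: C, bond orders sum to 3 (valence 4) → 1 H
Totals → C:11, H:16.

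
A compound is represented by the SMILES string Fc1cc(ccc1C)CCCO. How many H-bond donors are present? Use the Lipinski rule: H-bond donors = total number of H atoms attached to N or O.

Donors: find every N or O and count the H atoms it carries.
  atom 12 (O): bond orders sum to 1 → 1 H
Lipinski HBD = 1.

1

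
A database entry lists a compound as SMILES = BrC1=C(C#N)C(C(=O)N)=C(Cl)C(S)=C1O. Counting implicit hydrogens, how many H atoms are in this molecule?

Walk through each heavy atom and fill implicit hydrogens from standard valence (C 4, N 3, O 2, S 2, halogen 1):
  atom 1: Br (halogen, monovalent) → 0 H
  atom 2: C, bond orders sum to 4 (valence 4) → 0 H
  atom 3: C, bond orders sum to 4 (valence 4) → 0 H
  atom 4: C, bond orders sum to 4 (valence 4) → 0 H
  atom 5: N, bond orders sum to 3 (valence 3) → 0 H
  atom 6: C, bond orders sum to 4 (valence 4) → 0 H
  atom 7: C, bond orders sum to 4 (valence 4) → 0 H
  atom 8: O, bond orders sum to 2 (valence 2) → 0 H
  atom 9: N, bond orders sum to 1 (valence 3) → 2 H
  atom 10: C, bond orders sum to 4 (valence 4) → 0 H
  atom 11: Cl (halogen, monovalent) → 0 H
  atom 12: C, bond orders sum to 4 (valence 4) → 0 H
  atom 13: S, bond orders sum to 1 (valence 2) → 1 H
  atom 14: C, bond orders sum to 4 (valence 4) → 0 H
  atom 15: O, bond orders sum to 1 (valence 2) → 1 H
Total hydrogens: 4.

4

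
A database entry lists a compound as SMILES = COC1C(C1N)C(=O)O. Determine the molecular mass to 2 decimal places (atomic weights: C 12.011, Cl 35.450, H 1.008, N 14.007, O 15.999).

First, the molecular formula is C5H9NO3 (counting implicit H from valence).
  C: 5 × 12.011 = 60.055
  H: 9 × 1.008 = 9.072
  N: 1 × 14.007 = 14.007
  O: 3 × 15.999 = 47.997
Sum: 5×12.011 + 9×1.008 + 1×14.007 + 3×15.999 = 131.131 → 131.13 g/mol.

131.13 g/mol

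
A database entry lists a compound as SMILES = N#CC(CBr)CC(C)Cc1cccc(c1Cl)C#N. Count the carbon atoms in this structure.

14

Count every carbon token in the SMILES (each C, including those in ring-closure positions and inside branches).
Carbon count: 14.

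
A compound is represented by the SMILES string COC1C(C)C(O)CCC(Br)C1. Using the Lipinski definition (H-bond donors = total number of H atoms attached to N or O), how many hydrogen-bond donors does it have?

Donors: find every N or O and count the H atoms it carries.
  atom 2 (O): bond orders sum to 2 → 0 H
  atom 7 (O): bond orders sum to 1 → 1 H
Lipinski HBD = 1.

1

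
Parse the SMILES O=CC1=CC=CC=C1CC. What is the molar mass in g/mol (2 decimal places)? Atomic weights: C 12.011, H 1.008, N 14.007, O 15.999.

134.18 g/mol

First, the molecular formula is C9H10O (counting implicit H from valence).
  C: 9 × 12.011 = 108.099
  H: 10 × 1.008 = 10.080
  O: 1 × 15.999 = 15.999
Sum: 9×12.011 + 10×1.008 + 1×15.999 = 134.178 → 134.18 g/mol.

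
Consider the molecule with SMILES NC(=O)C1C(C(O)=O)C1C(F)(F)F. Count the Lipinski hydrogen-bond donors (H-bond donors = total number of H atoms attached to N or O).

3

Donors: find every N or O and count the H atoms it carries.
  atom 1 (N): bond orders sum to 1 → 2 H
  atom 3 (O): bond orders sum to 2 → 0 H
  atom 7 (O): bond orders sum to 1 → 1 H
  atom 8 (O): bond orders sum to 2 → 0 H
Lipinski HBD = 3.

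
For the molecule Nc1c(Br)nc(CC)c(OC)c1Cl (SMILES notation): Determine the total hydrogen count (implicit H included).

Walk through each heavy atom and fill implicit hydrogens from standard valence (C 4, N 3, O 2, S 2, halogen 1); for lowercase aromatic atoms, an aromatic c carries 1 H when it has two neighbours and 0 H with three, and aromatic n carries 0 H:
  atom 1: N, bond orders sum to 1 (valence 3) → 2 H
  atom 2: aromatic c, 3 neighbours → 0 H
  atom 3: aromatic c, 3 neighbours → 0 H
  atom 4: Br (halogen, monovalent) → 0 H
  atom 5: aromatic n, 2 neighbours → 0 H
  atom 6: aromatic c, 3 neighbours → 0 H
  atom 7: C, bond orders sum to 2 (valence 4) → 2 H
  atom 8: C, bond orders sum to 1 (valence 4) → 3 H
  atom 9: aromatic c, 3 neighbours → 0 H
  atom 10: O, bond orders sum to 2 (valence 2) → 0 H
  atom 11: C, bond orders sum to 1 (valence 4) → 3 H
  atom 12: aromatic c, 3 neighbours → 0 H
  atom 13: Cl (halogen, monovalent) → 0 H
Total hydrogens: 10.

10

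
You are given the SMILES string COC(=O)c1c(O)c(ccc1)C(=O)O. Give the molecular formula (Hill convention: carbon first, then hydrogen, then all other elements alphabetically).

Walk through each heavy atom and fill implicit hydrogens from standard valence (C 4, N 3, O 2, S 2, halogen 1); for lowercase aromatic atoms, an aromatic c carries 1 H when it has two neighbours and 0 H with three, and aromatic n carries 0 H:
  atom 1: C, bond orders sum to 1 (valence 4) → 3 H
  atom 2: O, bond orders sum to 2 (valence 2) → 0 H
  atom 3: C, bond orders sum to 4 (valence 4) → 0 H
  atom 4: O, bond orders sum to 2 (valence 2) → 0 H
  atom 5: aromatic c, 3 neighbours → 0 H
  atom 6: aromatic c, 3 neighbours → 0 H
  atom 7: O, bond orders sum to 1 (valence 2) → 1 H
  atom 8: aromatic c, 3 neighbours → 0 H
  atom 9: aromatic c, 2 neighbours → 1 H
  atom 10: aromatic c, 2 neighbours → 1 H
  atom 11: aromatic c, 2 neighbours → 1 H
  atom 12: C, bond orders sum to 4 (valence 4) → 0 H
  atom 13: O, bond orders sum to 2 (valence 2) → 0 H
  atom 14: O, bond orders sum to 1 (valence 2) → 1 H
Totals → C:9, H:8, O:5.
In Hill order: C9H8O5.

C9H8O5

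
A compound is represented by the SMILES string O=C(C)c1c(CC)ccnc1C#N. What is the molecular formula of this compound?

C10H10N2O

Walk through each heavy atom and fill implicit hydrogens from standard valence (C 4, N 3, O 2, S 2, halogen 1); for lowercase aromatic atoms, an aromatic c carries 1 H when it has two neighbours and 0 H with three, and aromatic n carries 0 H:
  atom 1: O, bond orders sum to 2 (valence 2) → 0 H
  atom 2: C, bond orders sum to 4 (valence 4) → 0 H
  atom 3: C, bond orders sum to 1 (valence 4) → 3 H
  atom 4: aromatic c, 3 neighbours → 0 H
  atom 5: aromatic c, 3 neighbours → 0 H
  atom 6: C, bond orders sum to 2 (valence 4) → 2 H
  atom 7: C, bond orders sum to 1 (valence 4) → 3 H
  atom 8: aromatic c, 2 neighbours → 1 H
  atom 9: aromatic c, 2 neighbours → 1 H
  atom 10: aromatic n, 2 neighbours → 0 H
  atom 11: aromatic c, 3 neighbours → 0 H
  atom 12: C, bond orders sum to 4 (valence 4) → 0 H
  atom 13: N, bond orders sum to 3 (valence 3) → 0 H
Totals → C:10, H:10, N:2, O:1.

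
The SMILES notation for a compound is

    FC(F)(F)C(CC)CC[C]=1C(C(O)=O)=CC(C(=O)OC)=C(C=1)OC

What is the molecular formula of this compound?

Walk through each heavy atom and fill implicit hydrogens from standard valence (C 4, N 3, O 2, S 2, halogen 1):
  atom 1: F (halogen, monovalent) → 0 H
  atom 2: C, bond orders sum to 4 (valence 4) → 0 H
  atom 3: F (halogen, monovalent) → 0 H
  atom 4: F (halogen, monovalent) → 0 H
  atom 5: C, bond orders sum to 3 (valence 4) → 1 H
  atom 6: C, bond orders sum to 2 (valence 4) → 2 H
  atom 7: C, bond orders sum to 1 (valence 4) → 3 H
  atom 8: C, bond orders sum to 2 (valence 4) → 2 H
  atom 9: C, bond orders sum to 2 (valence 4) → 2 H
  atom 10: C with explicit H count 0
  atom 11: C, bond orders sum to 4 (valence 4) → 0 H
  atom 12: C, bond orders sum to 4 (valence 4) → 0 H
  atom 13: O, bond orders sum to 1 (valence 2) → 1 H
  atom 14: O, bond orders sum to 2 (valence 2) → 0 H
  atom 15: C, bond orders sum to 3 (valence 4) → 1 H
  atom 16: C, bond orders sum to 4 (valence 4) → 0 H
  atom 17: C, bond orders sum to 4 (valence 4) → 0 H
  atom 18: O, bond orders sum to 2 (valence 2) → 0 H
  atom 19: O, bond orders sum to 2 (valence 2) → 0 H
  atom 20: C, bond orders sum to 1 (valence 4) → 3 H
  atom 21: C, bond orders sum to 4 (valence 4) → 0 H
  atom 22: C, bond orders sum to 3 (valence 4) → 1 H
  atom 23: O, bond orders sum to 2 (valence 2) → 0 H
  atom 24: C, bond orders sum to 1 (valence 4) → 3 H
Totals → C:16, H:19, F:3, O:5.

C16H19F3O5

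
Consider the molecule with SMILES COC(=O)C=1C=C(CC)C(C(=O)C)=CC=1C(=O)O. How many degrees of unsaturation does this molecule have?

Degree of unsaturation = (number of rings) + (number of π bonds).
Ring closures in the SMILES: 1.
π bonds: 6 double bonds (each 1 DoU) → 6 DoU from unsaturation.
Total DoU = 1 + 6 = 7.

7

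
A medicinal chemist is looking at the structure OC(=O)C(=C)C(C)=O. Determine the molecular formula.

C5H6O3

Walk through each heavy atom and fill implicit hydrogens from standard valence (C 4, N 3, O 2, S 2, halogen 1):
  atom 1: O, bond orders sum to 1 (valence 2) → 1 H
  atom 2: C, bond orders sum to 4 (valence 4) → 0 H
  atom 3: O, bond orders sum to 2 (valence 2) → 0 H
  atom 4: C, bond orders sum to 4 (valence 4) → 0 H
  atom 5: C, bond orders sum to 2 (valence 4) → 2 H
  atom 6: C, bond orders sum to 4 (valence 4) → 0 H
  atom 7: C, bond orders sum to 1 (valence 4) → 3 H
  atom 8: O, bond orders sum to 2 (valence 2) → 0 H
Totals → C:5, H:6, O:3.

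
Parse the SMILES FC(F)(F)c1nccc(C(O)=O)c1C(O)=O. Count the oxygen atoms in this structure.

Scan the SMILES for O atoms (remember two-letter symbols like Cl and Br are single atoms).
Oxygen count: 4.

4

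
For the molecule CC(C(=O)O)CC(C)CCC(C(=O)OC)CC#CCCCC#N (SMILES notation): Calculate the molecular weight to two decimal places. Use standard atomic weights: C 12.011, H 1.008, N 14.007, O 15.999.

321.42 g/mol

First, the molecular formula is C18H27NO4 (counting implicit H from valence).
  C: 18 × 12.011 = 216.198
  H: 27 × 1.008 = 27.216
  N: 1 × 14.007 = 14.007
  O: 4 × 15.999 = 63.996
Sum: 18×12.011 + 27×1.008 + 1×14.007 + 4×15.999 = 321.417 → 321.42 g/mol.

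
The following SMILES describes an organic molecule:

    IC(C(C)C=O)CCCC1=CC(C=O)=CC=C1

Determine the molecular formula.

C14H17IO2

Walk through each heavy atom and fill implicit hydrogens from standard valence (C 4, N 3, O 2, S 2, halogen 1):
  atom 1: I (halogen, monovalent) → 0 H
  atom 2: C, bond orders sum to 3 (valence 4) → 1 H
  atom 3: C, bond orders sum to 3 (valence 4) → 1 H
  atom 4: C, bond orders sum to 1 (valence 4) → 3 H
  atom 5: C, bond orders sum to 3 (valence 4) → 1 H
  atom 6: O, bond orders sum to 2 (valence 2) → 0 H
  atom 7: C, bond orders sum to 2 (valence 4) → 2 H
  atom 8: C, bond orders sum to 2 (valence 4) → 2 H
  atom 9: C, bond orders sum to 2 (valence 4) → 2 H
  atom 10: C, bond orders sum to 4 (valence 4) → 0 H
  atom 11: C, bond orders sum to 3 (valence 4) → 1 H
  atom 12: C, bond orders sum to 4 (valence 4) → 0 H
  atom 13: C, bond orders sum to 3 (valence 4) → 1 H
  atom 14: O, bond orders sum to 2 (valence 2) → 0 H
  atom 15: C, bond orders sum to 3 (valence 4) → 1 H
  atom 16: C, bond orders sum to 3 (valence 4) → 1 H
  atom 17: C, bond orders sum to 3 (valence 4) → 1 H
Totals → C:14, H:17, I:1, O:2.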